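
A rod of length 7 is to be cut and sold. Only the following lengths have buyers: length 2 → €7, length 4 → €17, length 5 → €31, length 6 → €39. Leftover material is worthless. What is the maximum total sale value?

Consider every possible first cut. f[k] is the best of p[i]+f[k−i] over all sellable i≤k.
f[1] = 0
f[2] = 7
f[3] = 7
f[4] = max(7+7, 17+0) = 17
f[5] = max(7+7, 17+0, 31+0) = 31
f[6] = max(7+17, 17+7, 31+0, 39+0) = 39
f[7] = max(7+31, 17+7, 31+7, 39+0) = 39
One optimal cutting: pieces 6 with 1 meter of scrap → €39.

39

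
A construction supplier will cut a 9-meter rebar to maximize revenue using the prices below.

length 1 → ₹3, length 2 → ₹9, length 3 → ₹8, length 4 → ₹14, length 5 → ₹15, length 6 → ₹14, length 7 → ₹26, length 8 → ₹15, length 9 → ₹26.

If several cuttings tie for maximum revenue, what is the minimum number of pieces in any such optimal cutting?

5

Build r[k] bottom-up: r[k] = max over allowed piece i of (p[i] + r[k−i]).
r[1] = 3
r[2] = max(3+3, 9+0) = 9
r[3] = max(3+9, 9+3, 8+0) = 12
r[4] = max(3+12, 9+9, 8+3, 14+0) = 18
r[5] = max(3+18, 9+12, 8+9, 14+3, 15+0) = 21
r[6] = max(3+21, 9+18, 8+12, 14+9, 15+3, 14+0) = 27
r[7] = max(3+27, 9+21, 8+18, …, 14+3, 26+0) = 30
r[8] = max(3+30, 9+27, 8+21, …, 26+3, 15+0) = 36
r[9] = max(3+36, 9+30, 8+27, …, 15+3, 26+0) = 39
Maximum revenue is ₹39.
Now minimize piece count subject to staying optimal: for each k, pieces[k] = 1 + min over i with p[i]+r[k−i]=r[k] of pieces[k−i].
pieces[6] = 3
pieces[7] = 4
pieces[8] = 4
pieces[9] = 5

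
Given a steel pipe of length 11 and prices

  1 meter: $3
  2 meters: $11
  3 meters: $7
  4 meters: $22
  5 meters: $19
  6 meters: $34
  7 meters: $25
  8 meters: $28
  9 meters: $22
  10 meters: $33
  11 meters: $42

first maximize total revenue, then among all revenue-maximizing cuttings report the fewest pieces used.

Build r[k] bottom-up: r[k] = max over allowed piece i of (p[i] + r[k−i]).
r[1] = 3
r[2] = max(3+3, 11+0) = 11
r[3] = max(3+11, 11+3, 7+0) = 14
r[4] = max(3+14, 11+11, 7+3, 22+0) = 22
r[5] = max(3+22, 11+14, 7+11, 22+3, 19+0) = 25
r[6] = max(3+25, 11+22, 7+14, 22+11, 19+3, 34+0) = 34
r[7] = max(3+34, 11+25, 7+22, …, 34+3, 25+0) = 37
r[8] = max(3+37, 11+34, 7+25, …, 25+3, 28+0) = 45
r[9] = max(3+45, 11+37, 7+34, …, 28+3, 22+0) = 48
r[10] = max(3+48, 11+45, 7+37, …, 22+3, 33+0) = 56
r[11] = max(3+56, 11+48, 7+45, …, 33+3, 42+0) = 59
Maximum revenue is $59.
Now minimize piece count subject to staying optimal: for each k, pieces[k] = 1 + min over i with p[i]+r[k−i]=r[k] of pieces[k−i].
pieces[8] = 2
pieces[9] = 3
pieces[10] = 2
pieces[11] = 3

3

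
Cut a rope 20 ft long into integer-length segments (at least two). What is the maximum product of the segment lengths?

Define g[k] = max over 1≤i<k of i · max(k−i, g[k−i]); the inner max lets the remainder stay uncut if that's better.
g[2] = 1×max(1,0) = 1×1 = 1
g[3] = max(1×2, 2×1) = 2
g[4] = max(1×3, 2×2, 3×1) = 4
g[5] = max(1×4, 2×3, 3×2, 4×1) = 6
g[6] = max(1×6, 2×4, 3×3, 4×2, 5×1) = 9
g[7] = max(1×9, 2×6, 3×4, 4×3, 5×2, 6×1) = 12
g[8] = max(1×12, 2×9, 3×6, …, 6×2, 7×1) = 18
g[9] = max(1×18, 2×12, 3×9, …, 7×2, 8×1) = 27
g[10] = max(1×27, 2×18, 3×12, …, 8×2, 9×1) = 36
g[11] = max(1×36, 2×27, 3×18, …, 9×2, 10×1) = 54
g[12] = max(1×54, 2×36, 3×27, …, 10×2, 11×1) = 81
g[13] = max(1×81, 2×54, 3×36, …, 11×2, 12×1) = 108
g[14] = max(1×108, 2×81, 3×54, …, 12×2, 13×1) = 162
g[15] = max(1×162, 2×108, 3×81, …, 13×2, 14×1) = 243
g[16] = max(1×243, 2×162, 3×108, …, 14×2, 15×1) = 324
g[17] = max(1×324, 2×243, 3×162, …, 15×2, 16×1) = 486
g[18] = max(1×486, 2×324, 3×243, …, 16×2, 17×1) = 729
g[19] = max(1×729, 2×486, 3×324, …, 17×2, 18×1) = 972
g[20] = max(1×972, 2×729, 3×486, …, 18×2, 19×1) = 1458
One optimal split: 3 + 3 + 3 + 3 + 3 + 3 + 2; product 3×3×3×3×3×3×2 = 1458.

1458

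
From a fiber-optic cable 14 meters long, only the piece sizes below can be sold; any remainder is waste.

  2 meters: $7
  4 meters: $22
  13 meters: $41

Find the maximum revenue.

Let best[k] be the best obtainable value from length k. For each k, try every first piece i and keep the best of price[i] + best[k−i].
best[1] = 0
best[2] = 7
best[3] = 7
best[4] = 22
best[5] = 22
best[6] = 29  (first piece 2, then best[4]=22)
best[7] = 29
best[8] = 44  (first piece 4, then best[4]=22)
best[9] = 44
best[10] = 51  (first piece 2, then best[8]=44)
best[11] = 51
best[12] = 66  (first piece 4, then best[8]=44)
best[13] = 66
best[14] = 73  (first piece 2, then best[12]=66)
One optimal cutting: 4 + 4 + 4 + 2 → $73.

73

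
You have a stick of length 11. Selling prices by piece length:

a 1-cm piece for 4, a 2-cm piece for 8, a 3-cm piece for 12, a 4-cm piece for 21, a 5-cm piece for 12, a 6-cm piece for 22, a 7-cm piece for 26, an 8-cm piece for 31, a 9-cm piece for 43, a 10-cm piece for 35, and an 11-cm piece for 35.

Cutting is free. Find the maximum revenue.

54

Build best[k] bottom-up: best[k] = max over allowed piece i of (p[i] + best[k−i]).
best[1] = 4
best[2] = 8  (first piece 1, then best[1]=4)
best[3] = 12  (first piece 1, then best[2]=8)
best[4] = 21
best[5] = 25  (first piece 1, then best[4]=21)
best[6] = 29  (first piece 1, then best[5]=25)
best[7] = 33  (first piece 1, then best[6]=29)
best[8] = 42  (first piece 4, then best[4]=21)
best[9] = 46  (first piece 1, then best[8]=42)
best[10] = 50  (first piece 1, then best[9]=46)
best[11] = 54  (first piece 1, then best[10]=50)
One optimal cutting: 4 + 4 + 1 + 1 + 1 → 21 + 21 + 4 + 4 + 4 = 54.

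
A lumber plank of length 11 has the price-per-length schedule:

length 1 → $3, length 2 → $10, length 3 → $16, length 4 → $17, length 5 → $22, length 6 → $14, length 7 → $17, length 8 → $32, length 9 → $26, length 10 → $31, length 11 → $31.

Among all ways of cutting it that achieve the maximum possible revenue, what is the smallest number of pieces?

4

Let r[k] be the best obtainable value from length k. For each k, try every first piece i and keep the best of price[i] + r[k−i].
r[1] = 3
r[2] = max(3+3, 10+0) = 10
r[3] = max(3+10, 10+3, 16+0) = 16
r[4] = max(3+16, 10+10, 16+3, 17+0) = 20
r[5] = max(3+20, 10+16, 16+10, 17+3, 22+0) = 26
r[6] = max(3+26, 10+20, 16+16, 17+10, 22+3, 14+0) = 32
r[7] = max(3+32, 10+26, 16+20, …, 14+3, 17+0) = 36
r[8] = max(3+36, 10+32, 16+26, …, 17+3, 32+0) = 42
r[9] = max(3+42, 10+36, 16+32, …, 32+3, 26+0) = 48
r[10] = max(3+48, 10+42, 16+36, …, 26+3, 31+0) = 52
r[11] = max(3+52, 10+48, 16+42, …, 31+3, 31+0) = 58
Maximum revenue is $58.
Now minimize piece count subject to staying optimal: for each k, pieces[k] = 1 + min over i with p[i]+r[k−i]=r[k] of pieces[k−i].
pieces[8] = 3
pieces[9] = 3
pieces[10] = 4
pieces[11] = 4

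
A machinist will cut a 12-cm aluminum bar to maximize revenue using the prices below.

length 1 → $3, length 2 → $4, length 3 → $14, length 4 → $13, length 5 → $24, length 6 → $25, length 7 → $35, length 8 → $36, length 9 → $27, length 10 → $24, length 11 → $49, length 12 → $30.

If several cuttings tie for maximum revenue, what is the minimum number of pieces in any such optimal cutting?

2

Consider every possible first cut. r[k] is the best of p[i]+r[k−i] over all sellable i≤k.
r[1] = 3
r[2] = 6  (first piece 1, then r[1]=3)
r[3] = 14
r[4] = 17  (first piece 1, then r[3]=14)
r[5] = 24
r[6] = 28  (first piece 3, then r[3]=14)
r[7] = 35
r[8] = 38  (first piece 1, then r[7]=35)
r[9] = 42  (first piece 3, then r[6]=28)
r[10] = 49  (first piece 3, then r[7]=35)
r[11] = 52  (first piece 1, then r[10]=49)
r[12] = 59  (first piece 5, then r[7]=35)
Maximum revenue is $59.
Now minimize piece count subject to staying optimal: for each k, pieces[k] = 1 + min over i with p[i]+r[k−i]=r[k] of pieces[k−i].
pieces[9] = 3
pieces[10] = 2
pieces[11] = 3
pieces[12] = 2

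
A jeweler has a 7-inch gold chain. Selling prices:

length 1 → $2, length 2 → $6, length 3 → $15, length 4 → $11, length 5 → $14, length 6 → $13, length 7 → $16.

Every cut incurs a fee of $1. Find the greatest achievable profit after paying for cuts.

Consider every possible first cut. net[k] is the best of p[i]+net[k−i] over all sellable i≤k, charging 1 whenever i<k.
net[1] = 2
net[2] = max(2+2-1, 6+0) = 6
net[3] = max(2+6-1, 6+2-1, 15+0) = 15
net[4] = max(2+15-1, 6+6-1, 15+2-1, 11+0) = 16
net[5] = max(2+16-1, 6+15-1, 15+6-1, 11+2-1, 14+0) = 20
net[6] = max(2+20-1, 6+16-1, 15+15-1, 11+6-1, 14+2-1, 13+0) = 29
net[7] = max(2+29-1, 6+20-1, 15+16-1, …, 13+2-1, 16+0) = 30
One optimal plan: pieces 3 + 3 + 1 (2 cuts) → $32 − $2 = $30.

30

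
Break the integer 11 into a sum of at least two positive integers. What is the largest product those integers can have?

54

Define prod[k] = max over 1≤i<k of i · max(k−i, prod[k−i]); the inner max lets the remainder stay uncut if that's better.
prod[2] = 1×max(1,0) = 1×1 = 1
prod[3] = max(1×2, 2×1) = 2
prod[4] = max(1×3, 2×2, 3×1) = 4
prod[5] = max(1×4, 2×3, 3×2, 4×1) = 6
prod[6] = max(1×6, 2×4, 3×3, 4×2, 5×1) = 9
prod[7] = max(1×9, 2×6, 3×4, 4×3, 5×2, 6×1) = 12
prod[8] = max(1×12, 2×9, 3×6, …, 6×2, 7×1) = 18
prod[9] = max(1×18, 2×12, 3×9, …, 7×2, 8×1) = 27
prod[10] = max(1×27, 2×18, 3×12, …, 8×2, 9×1) = 36
prod[11] = max(1×36, 2×27, 3×18, …, 9×2, 10×1) = 54
One optimal split: 3 + 3 + 3 + 2; product 3×3×3×2 = 54.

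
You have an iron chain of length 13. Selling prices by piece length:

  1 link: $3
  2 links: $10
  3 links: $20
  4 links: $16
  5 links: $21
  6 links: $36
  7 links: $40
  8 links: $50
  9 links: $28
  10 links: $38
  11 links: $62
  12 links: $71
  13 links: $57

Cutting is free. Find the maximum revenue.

Build v[k] bottom-up: v[k] = max over allowed piece i of (p[i] + v[k−i]).
v[1] = 3
v[2] = max(3+3, 10+0) = 10
v[3] = max(3+10, 10+3, 20+0) = 20
v[4] = max(3+20, 10+10, 20+3, 16+0) = 23
v[5] = max(3+23, 10+20, 20+10, 16+3, 21+0) = 30
v[6] = max(3+30, 10+23, 20+20, 16+10, 21+3, 36+0) = 40
v[7] = max(3+40, 10+30, 20+23, …, 36+3, 40+0) = 43
v[8] = max(3+43, 10+40, 20+30, …, 40+3, 50+0) = 50
v[9] = max(3+50, 10+43, 20+40, …, 50+3, 28+0) = 60
v[10] = max(3+60, 10+50, 20+43, …, 28+3, 38+0) = 63
v[11] = max(3+63, 10+60, 20+50, …, 38+3, 62+0) = 70
v[12] = max(3+70, 10+63, 20+60, …, 62+3, 71+0) = 80
v[13] = max(3+80, 10+70, 20+63, …, 71+3, 57+0) = 83
One optimal cutting: 3 + 3 + 3 + 3 + 1 → $20 + $20 + $20 + $20 + $3 = $83.

83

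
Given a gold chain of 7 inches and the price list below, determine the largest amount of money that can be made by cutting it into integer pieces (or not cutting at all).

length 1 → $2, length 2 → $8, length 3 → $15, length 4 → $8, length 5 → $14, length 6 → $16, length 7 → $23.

Build v[k] bottom-up: v[k] = max over allowed piece i of (p[i] + v[k−i]).
v[1] = 2
v[2] = max(2+2, 8+0) = 8
v[3] = max(2+8, 8+2, 15+0) = 15
v[4] = max(2+15, 8+8, 15+2, 8+0) = 17
v[5] = max(2+17, 8+15, 15+8, 8+2, 14+0) = 23
v[6] = max(2+23, 8+17, 15+15, 8+8, 14+2, 16+0) = 30
v[7] = max(2+30, 8+23, 15+17, …, 16+2, 23+0) = 32
One optimal cutting: 3 + 3 + 1 → $15 + $15 + $2 = $32.

32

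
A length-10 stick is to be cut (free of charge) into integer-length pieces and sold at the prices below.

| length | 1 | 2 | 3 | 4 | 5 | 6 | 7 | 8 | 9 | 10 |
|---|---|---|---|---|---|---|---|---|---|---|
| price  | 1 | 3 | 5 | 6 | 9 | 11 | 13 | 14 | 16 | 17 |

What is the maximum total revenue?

18

Let r[k] be the best obtainable value from length k. For each k, try every first piece i and keep the best of price[i] + r[k−i].
r[1] = 1
r[2] = max(1+1, 3+0) = 3
r[3] = max(1+3, 3+1, 5+0) = 5
r[4] = max(1+5, 3+3, 5+1, 6+0) = 6
r[5] = max(1+6, 3+5, 5+3, 6+1, 9+0) = 9
r[6] = max(1+9, 3+6, 5+5, 6+3, 9+1, 11+0) = 11
r[7] = max(1+11, 3+9, 5+6, …, 11+1, 13+0) = 13
r[8] = max(1+13, 3+11, 5+9, …, 13+1, 14+0) = 14
r[9] = max(1+14, 3+13, 5+11, …, 14+1, 16+0) = 16
r[10] = max(1+16, 3+14, 5+13, …, 16+1, 17+0) = 18
One optimal cutting: 7 + 3 → 13 + 5 = 18.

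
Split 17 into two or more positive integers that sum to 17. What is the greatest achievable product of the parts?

486

Define f[k] = max over 1≤i<k of i · max(k−i, f[k−i]); the inner max lets the remainder stay uncut if that's better.
f[2] = 1·max(1,0) = 1·1 = 1
f[3] = 1·max(2,1) = 1·2 = 2
f[4] = 2·max(2,1) = 2·2 = 4
f[5] = 2·max(3,2) = 2·3 = 6
f[6] = 3·max(3,2) = 3·3 = 9
f[7] = 2·max(5,6) = 2·6 = 12
f[8] = 2·max(6,9) = 2·9 = 18
f[9] = 3·max(6,9) = 3·9 = 27
f[10] = 2·max(8,18) = 2·18 = 36
f[11] = 2·max(9,27) = 2·27 = 54
f[12] = 3·max(9,27) = 3·27 = 81
f[13] = 2·max(11,54) = 2·54 = 108
f[14] = 2·max(12,81) = 2·81 = 162
f[15] = 3·max(12,81) = 3·81 = 243
f[16] = 2·max(14,162) = 2·162 = 324
f[17] = 2·max(15,243) = 2·243 = 486
One optimal split: 3 + 3 + 3 + 3 + 3 + 2; product 3·3·3·3·3·2 = 486.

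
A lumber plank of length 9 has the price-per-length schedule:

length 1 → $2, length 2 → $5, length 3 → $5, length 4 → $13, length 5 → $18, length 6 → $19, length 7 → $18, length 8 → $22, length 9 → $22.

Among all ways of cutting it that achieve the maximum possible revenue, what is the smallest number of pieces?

Let r[k] be the best obtainable value from length k. For each k, try every first piece i and keep the best of price[i] + r[k−i].
r[1] = 2
r[2] = 5
r[3] = 7  (first piece 1, then r[2]=5)
r[4] = 13
r[5] = 18
r[6] = 20  (first piece 1, then r[5]=18)
r[7] = 23  (first piece 2, then r[5]=18)
r[8] = 26  (first piece 4, then r[4]=13)
r[9] = 31  (first piece 4, then r[5]=18)
Maximum revenue is $31.
Now minimize piece count subject to staying optimal: for each k, pieces[k] = 1 + min over i with p[i]+r[k−i]=r[k] of pieces[k−i].
pieces[6] = 2
pieces[7] = 2
pieces[8] = 2
pieces[9] = 2

2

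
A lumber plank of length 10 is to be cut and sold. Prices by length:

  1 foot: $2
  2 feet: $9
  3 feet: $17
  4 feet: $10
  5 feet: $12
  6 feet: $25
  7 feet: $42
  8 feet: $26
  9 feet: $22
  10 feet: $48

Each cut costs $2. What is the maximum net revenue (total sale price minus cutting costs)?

57

Build r[k] bottom-up: r[k] = max over allowed piece i of (p[i] + r[k−i]) − 2 per cut.
r[1] = 2
r[2] = max(2+2-2, 9+0) = 9
r[3] = max(2+9-2, 9+2-2, 17+0) = 17
r[4] = max(2+17-2, 9+9-2, 17+2-2, 10+0) = 17
r[5] = max(2+17-2, 9+17-2, 17+9-2, 10+2-2, 12+0) = 24
r[6] = max(2+24-2, 9+17-2, 17+17-2, 10+9-2, 12+2-2, 25+0) = 32
r[7] = max(2+32-2, 9+24-2, 17+17-2, …, 25+2-2, 42+0) = 42
r[8] = max(2+42-2, 9+32-2, 17+24-2, …, 42+2-2, 26+0) = 42
r[9] = max(2+42-2, 9+42-2, 17+32-2, …, 26+2-2, 22+0) = 49
r[10] = max(2+49-2, 9+42-2, 17+42-2, …, 22+2-2, 48+0) = 57
One optimal plan: pieces 7 + 3 (1 cut) → $59 − $2 = $57.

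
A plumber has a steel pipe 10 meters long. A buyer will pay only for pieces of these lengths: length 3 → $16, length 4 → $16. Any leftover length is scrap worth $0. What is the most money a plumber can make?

Consider every possible first cut. best[k] is the best of p[i]+best[k−i] over all sellable i≤k.
best[1] = 0
best[2] = 0
best[3] = 16
best[4] = max(16+0, 16+0) = 16
best[5] = max(16+0, 16+0) = 16
best[6] = max(16+16, 16+0) = 32
best[7] = max(16+16, 16+16) = 32
best[8] = max(16+16, 16+16) = 32
best[9] = max(16+32, 16+16) = 48
best[10] = max(16+32, 16+32) = 48
One optimal cutting: pieces 3 + 3 + 3 with 1 meter of scrap → $48.

48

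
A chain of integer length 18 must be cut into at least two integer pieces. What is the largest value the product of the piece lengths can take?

Let m[k] be the best product for length k (with at least one cut). For each first piece i, the rest contributes max(k−i, m[k−i]).
Small cases: m[2]=1, m[3]=2, m[4]=4, m[5]=6, m[6]=9, m[7]=12, m[8]=18, m[9]=27, m[10]=36.
m[11] = 2*max(9,27) = 2*27 = 54
m[12] = 3*max(9,27) = 3*27 = 81
m[13] = 2*max(11,54) = 2*54 = 108
m[14] = 2*max(12,81) = 2*81 = 162
m[15] = 3*max(12,81) = 3*81 = 243
m[16] = 2*max(14,162) = 2*162 = 324
m[17] = 2*max(15,243) = 2*243 = 486
m[18] = 3*max(15,243) = 3*243 = 729
One optimal split: 3 + 3 + 3 + 3 + 3 + 3; product 3*3*3*3*3*3 = 729.

729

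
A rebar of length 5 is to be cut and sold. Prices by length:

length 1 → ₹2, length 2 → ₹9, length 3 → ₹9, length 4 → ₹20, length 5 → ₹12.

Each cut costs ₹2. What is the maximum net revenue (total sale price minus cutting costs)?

Build v[k] bottom-up: v[k] = max over allowed piece i of (p[i] + v[k−i]) − 2 per cut.
v[1] = 2
v[2] = max(2+2-2, 9+0) = 9
v[3] = max(2+9-2, 9+2-2, 9+0) = 9
v[4] = max(2+9-2, 9+9-2, 9+2-2, 20+0) = 20
v[5] = max(2+20-2, 9+9-2, 9+9-2, 20+2-2, 12+0) = 20
One optimal plan: pieces 4 + 1 (1 cut) → ₹22 − ₹2 = ₹20.

20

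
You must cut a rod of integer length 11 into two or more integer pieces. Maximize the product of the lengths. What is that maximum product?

54

Let m[k] be the best product for length k (with at least one cut). For each first piece i, the rest contributes max(k−i, m[k−i]).
m[2] = 1*max(1,0) = 1*1 = 1
m[3] = 1*max(2,1) = 1*2 = 2
m[4] = 2*max(2,1) = 2*2 = 4
m[5] = 2*max(3,2) = 2*3 = 6
m[6] = 3*max(3,2) = 3*3 = 9
m[7] = 2*max(5,6) = 2*6 = 12
m[8] = 2*max(6,9) = 2*9 = 18
m[9] = 3*max(6,9) = 3*9 = 27
m[10] = 2*max(8,18) = 2*18 = 36
m[11] = 2*max(9,27) = 2*27 = 54
One optimal split: 3 + 3 + 3 + 2; product 3*3*3*2 = 54.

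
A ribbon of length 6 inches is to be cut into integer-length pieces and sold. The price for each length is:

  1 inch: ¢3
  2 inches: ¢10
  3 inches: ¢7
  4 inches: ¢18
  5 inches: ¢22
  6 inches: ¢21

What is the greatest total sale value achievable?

Build best[k] bottom-up: best[k] = max over allowed piece i of (p[i] + best[k−i]).
best[1] = 3
best[2] = 10
best[3] = 13  (first piece 1, then best[2]=10)
best[4] = 20  (first piece 2, then best[2]=10)
best[5] = 23  (first piece 1, then best[4]=20)
best[6] = 30  (first piece 2, then best[4]=20)
One optimal cutting: 2 + 2 + 2 → ¢10 + ¢10 + ¢10 = ¢30.

30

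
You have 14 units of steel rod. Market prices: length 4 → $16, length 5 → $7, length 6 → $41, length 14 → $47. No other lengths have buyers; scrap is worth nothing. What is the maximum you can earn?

82

Let best[k] be the best obtainable value from length k. For each k, try every first piece i and keep the best of price[i] + best[k−i].
best[1] = 0
best[2] = 0
best[3] = 0
best[4] = 16
best[5] = 16
best[6] = 41
best[7] = 41
best[8] = 41
best[9] = 41
best[10] = 57  (first piece 4, then best[6]=41)
best[11] = 57
best[12] = 82  (first piece 6, then best[6]=41)
best[13] = 82
best[14] = 82
One optimal cutting: pieces 6 + 6 with 2 units of scrap → $82.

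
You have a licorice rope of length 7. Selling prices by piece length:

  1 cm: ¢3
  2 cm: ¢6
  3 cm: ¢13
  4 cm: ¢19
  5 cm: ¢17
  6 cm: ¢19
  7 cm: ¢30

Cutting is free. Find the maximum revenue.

32

Consider every possible first cut. R[k] is the best of p[i]+R[k−i] over all sellable i≤k.
R[1] = 3
R[2] = max(3+3, 6+0) = 6
R[3] = max(3+6, 6+3, 13+0) = 13
R[4] = max(3+13, 6+6, 13+3, 19+0) = 19
R[5] = max(3+19, 6+13, 13+6, 19+3, 17+0) = 22
R[6] = max(3+22, 6+19, 13+13, 19+6, 17+3, 19+0) = 26
R[7] = max(3+26, 6+22, 13+19, …, 19+3, 30+0) = 32
One optimal cutting: 4 + 3 → ¢19 + ¢13 = ¢32.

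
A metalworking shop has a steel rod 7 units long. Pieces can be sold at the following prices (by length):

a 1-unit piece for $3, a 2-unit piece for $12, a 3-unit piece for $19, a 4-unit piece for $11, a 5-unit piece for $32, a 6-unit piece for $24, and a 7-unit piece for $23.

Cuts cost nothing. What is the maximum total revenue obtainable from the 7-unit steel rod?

Consider every possible first cut. R[k] is the best of p[i]+R[k−i] over all sellable i≤k.
R[1] = 3
R[2] = max(3+3, 12+0) = 12
R[3] = max(3+12, 12+3, 19+0) = 19
R[4] = max(3+19, 12+12, 19+3, 11+0) = 24
R[5] = max(3+24, 12+19, 19+12, 11+3, 32+0) = 32
R[6] = max(3+32, 12+24, 19+19, 11+12, 32+3, 24+0) = 38
R[7] = max(3+38, 12+32, 19+24, …, 24+3, 23+0) = 44
One optimal cutting: 5 + 2 → $32 + $12 = $44.

44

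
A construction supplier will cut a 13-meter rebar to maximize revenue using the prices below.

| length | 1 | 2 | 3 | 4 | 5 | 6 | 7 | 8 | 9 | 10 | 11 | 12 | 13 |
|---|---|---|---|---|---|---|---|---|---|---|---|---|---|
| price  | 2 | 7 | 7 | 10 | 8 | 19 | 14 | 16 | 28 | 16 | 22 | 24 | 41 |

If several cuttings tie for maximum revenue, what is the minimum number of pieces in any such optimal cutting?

Let r[k] be the best obtainable value from length k. For each k, try every first piece i and keep the best of price[i] + r[k−i].
r[1] = 2
r[2] = max(2+2, 7+0) = 7
r[3] = max(2+7, 7+2, 7+0) = 9
r[4] = max(2+9, 7+7, 7+2, 10+0) = 14
r[5] = max(2+14, 7+9, 7+7, 10+2, 8+0) = 16
r[6] = max(2+16, 7+14, 7+9, 10+7, 8+2, 19+0) = 21
r[7] = max(2+21, 7+16, 7+14, …, 19+2, 14+0) = 23
r[8] = max(2+23, 7+21, 7+16, …, 14+2, 16+0) = 28
r[9] = max(2+28, 7+23, 7+21, …, 16+2, 28+0) = 30
r[10] = max(2+30, 7+28, 7+23, …, 28+2, 16+0) = 35
r[11] = max(2+35, 7+30, 7+28, …, 16+2, 22+0) = 37
r[12] = max(2+37, 7+35, 7+30, …, 22+2, 24+0) = 42
r[13] = max(2+42, 7+37, 7+35, …, 24+2, 41+0) = 44
Maximum revenue is ₹44.
Now minimize piece count subject to staying optimal: for each k, pieces[k] = 1 + min over i with p[i]+r[k−i]=r[k] of pieces[k−i].
pieces[10] = 5
pieces[11] = 6
pieces[12] = 6
pieces[13] = 7

7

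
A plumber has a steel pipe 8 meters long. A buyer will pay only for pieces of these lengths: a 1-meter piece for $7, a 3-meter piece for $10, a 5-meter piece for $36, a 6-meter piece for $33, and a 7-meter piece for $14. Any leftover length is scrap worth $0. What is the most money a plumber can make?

Let r[k] be the best obtainable value from length k. For each k, try every first piece i and keep the best of price[i] + r[k−i].
r[1] = 7
r[2] = 14  (first piece 1, then r[1]=7)
r[3] = 21  (first piece 1, then r[2]=14)
r[4] = 28  (first piece 1, then r[3]=21)
r[5] = 36
r[6] = 43  (first piece 1, then r[5]=36)
r[7] = 50  (first piece 1, then r[6]=43)
r[8] = 57  (first piece 1, then r[7]=50)
One optimal cutting: 5 + 1 + 1 + 1 → $57.

57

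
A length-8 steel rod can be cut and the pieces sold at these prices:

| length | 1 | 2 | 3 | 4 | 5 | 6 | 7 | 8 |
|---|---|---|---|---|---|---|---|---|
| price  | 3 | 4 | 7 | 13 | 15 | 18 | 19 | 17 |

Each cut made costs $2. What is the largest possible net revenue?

Let v[k] be the best obtainable value from length k. For each k, try every first piece i and keep the best of price[i] + v[k−i] minus the 2 cut fee when i<k.
v[1] = 3
v[2] = 4  (first piece 1, then v[1]=3)
v[3] = 7
v[4] = 13
v[5] = 15
v[6] = 18
v[7] = 19  (first piece 1, then v[6]=18)
v[8] = 24  (first piece 4, then v[4]=13)
One optimal plan: pieces 4 + 4 (1 cut) → $26 − $2 = $24.

24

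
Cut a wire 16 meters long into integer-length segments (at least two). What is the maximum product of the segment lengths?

Fill m[k] for k=2..16: at each k try every first piece i and multiply by the better of (k−i) uncut or m[k−i].
Small cases: m[2]=1, m[3]=2, m[4]=4, m[5]=6, m[6]=9, m[7]=12, m[8]=18, m[9]=27, m[10]=36, m[11]=54.
m[12] = 3·max(9,27) = 3·27 = 81
m[13] = 2·max(11,54) = 2·54 = 108
m[14] = 2·max(12,81) = 2·81 = 162
m[15] = 3·max(12,81) = 3·81 = 243
m[16] = 2·max(14,162) = 2·162 = 324
One optimal split: 3 + 3 + 3 + 3 + 2 + 2; product 3·3·3·3·2·2 = 324.

324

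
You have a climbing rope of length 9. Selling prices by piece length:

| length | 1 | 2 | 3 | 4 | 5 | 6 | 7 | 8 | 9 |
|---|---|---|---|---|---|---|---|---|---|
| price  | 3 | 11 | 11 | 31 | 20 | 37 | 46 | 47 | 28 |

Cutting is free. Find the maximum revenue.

Consider every possible first cut. R[k] is the best of p[i]+R[k−i] over all sellable i≤k.
R[1] = 3
R[2] = max(3+3, 11+0) = 11
R[3] = max(3+11, 11+3, 11+0) = 14
R[4] = max(3+14, 11+11, 11+3, 31+0) = 31
R[5] = max(3+31, 11+14, 11+11, 31+3, 20+0) = 34
R[6] = max(3+34, 11+31, 11+14, 31+11, 20+3, 37+0) = 42
R[7] = max(3+42, 11+34, 11+31, …, 37+3, 46+0) = 46
R[8] = max(3+46, 11+42, 11+34, …, 46+3, 47+0) = 62
R[9] = max(3+62, 11+46, 11+42, …, 47+3, 28+0) = 65
One optimal cutting: 4 + 4 + 1 → €31 + €31 + €3 = €65.

65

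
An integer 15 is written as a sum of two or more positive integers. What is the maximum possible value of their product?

243

Let P[k] be the best product for length k (with at least one cut). For each first piece i, the rest contributes max(k−i, P[k−i]).
Small cases: P[2]=1, P[3]=2, P[4]=4, P[5]=6, P[6]=9, P[7]=12, P[8]=18, P[9]=27.
P[10] = 2×max(8,18) = 2×18 = 36
P[11] = 2×max(9,27) = 2×27 = 54
P[12] = 3×max(9,27) = 3×27 = 81
P[13] = 2×max(11,54) = 2×54 = 108
P[14] = 2×max(12,81) = 2×81 = 162
P[15] = 3×max(12,81) = 3×81 = 243
One optimal split: 3 + 3 + 3 + 3 + 3; product 3×3×3×3×3 = 243.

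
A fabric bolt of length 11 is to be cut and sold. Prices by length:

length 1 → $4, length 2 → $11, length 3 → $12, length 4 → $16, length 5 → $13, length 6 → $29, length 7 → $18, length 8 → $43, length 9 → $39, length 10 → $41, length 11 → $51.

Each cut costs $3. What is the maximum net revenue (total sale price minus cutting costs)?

52

Build v[k] bottom-up: v[k] = max over allowed piece i of (p[i] + v[k−i]) − 3 per cut.
v[1] = 4
v[2] = 11
v[3] = 12  (first piece 1, then v[2]=11)
v[4] = 19  (first piece 2, then v[2]=11)
v[5] = 20  (first piece 1, then v[4]=19)
v[6] = 29
v[7] = 30  (first piece 1, then v[6]=29)
v[8] = 43
v[9] = 44  (first piece 1, then v[8]=43)
v[10] = 51  (first piece 2, then v[8]=43)
v[11] = 52  (first piece 1, then v[10]=51)
One optimal plan: pieces 8 + 2 + 1 (2 cuts) → $58 − $6 = $52.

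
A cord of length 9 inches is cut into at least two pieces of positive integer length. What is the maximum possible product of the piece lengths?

27

Let f[k] be the best product for length k (with at least one cut). For each first piece i, the rest contributes max(k−i, f[k−i]).
f[2] = 1*max(1,0) = 1*1 = 1
f[3] = 1*max(2,1) = 1*2 = 2
f[4] = 2*max(2,1) = 2*2 = 4
f[5] = 2*max(3,2) = 2*3 = 6
f[6] = 3*max(3,2) = 3*3 = 9
f[7] = 2*max(5,6) = 2*6 = 12
f[8] = 2*max(6,9) = 2*9 = 18
f[9] = 3*max(6,9) = 3*9 = 27
One optimal split: 3 + 3 + 3; product 3*3*3 = 27.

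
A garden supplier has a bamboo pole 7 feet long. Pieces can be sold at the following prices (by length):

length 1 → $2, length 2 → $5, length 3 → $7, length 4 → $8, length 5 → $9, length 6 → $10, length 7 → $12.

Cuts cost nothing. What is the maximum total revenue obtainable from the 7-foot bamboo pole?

17

Consider every possible first cut. r[k] is the best of p[i]+r[k−i] over all sellable i≤k.
r[1] = 2
r[2] = max(2+2, 5+0) = 5
r[3] = max(2+5, 5+2, 7+0) = 7
r[4] = max(2+7, 5+5, 7+2, 8+0) = 10
r[5] = max(2+10, 5+7, 7+5, 8+2, 9+0) = 12
r[6] = max(2+12, 5+10, 7+7, 8+5, 9+2, 10+0) = 15
r[7] = max(2+15, 5+12, 7+10, …, 10+2, 12+0) = 17
One optimal cutting: 2 + 2 + 2 + 1 → $5 + $5 + $5 + $2 = $17.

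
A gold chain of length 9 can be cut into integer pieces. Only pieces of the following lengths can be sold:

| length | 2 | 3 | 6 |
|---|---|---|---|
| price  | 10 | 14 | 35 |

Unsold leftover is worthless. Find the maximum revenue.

49

Let r[k] be the best obtainable value from length k. For each k, try every first piece i and keep the best of price[i] + r[k−i].
r[1] = 0
r[2] = 10
r[3] = 14
r[4] = 20  (first piece 2, then r[2]=10)
r[5] = 24  (first piece 2, then r[3]=14)
r[6] = 35
r[7] = 35
r[8] = 45  (first piece 2, then r[6]=35)
r[9] = 49  (first piece 3, then r[6]=35)
One optimal cutting: 6 + 3 → $49.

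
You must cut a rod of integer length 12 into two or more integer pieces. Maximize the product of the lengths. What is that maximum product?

81

Fill f[k] for k=2..12: at each k try every first piece i and multiply by the better of (k−i) uncut or f[k−i].
f[2] = 1·max(1,0) = 1·1 = 1
f[3] = max(1·2, 2·1) = 2
f[4] = max(1·3, 2·2, 3·1) = 4
f[5] = max(1·4, 2·3, 3·2, 4·1) = 6
f[6] = max(1·6, 2·4, 3·3, 4·2, 5·1) = 9
f[7] = max(1·9, 2·6, 3·4, 4·3, 5·2, 6·1) = 12
f[8] = max(1·12, 2·9, 3·6, …, 6·2, 7·1) = 18
f[9] = max(1·18, 2·12, 3·9, …, 7·2, 8·1) = 27
f[10] = max(1·27, 2·18, 3·12, …, 8·2, 9·1) = 36
f[11] = max(1·36, 2·27, 3·18, …, 9·2, 10·1) = 54
f[12] = max(1·54, 2·36, 3·27, …, 10·2, 11·1) = 81
One optimal split: 3 + 3 + 3 + 3; product 3·3·3·3 = 81.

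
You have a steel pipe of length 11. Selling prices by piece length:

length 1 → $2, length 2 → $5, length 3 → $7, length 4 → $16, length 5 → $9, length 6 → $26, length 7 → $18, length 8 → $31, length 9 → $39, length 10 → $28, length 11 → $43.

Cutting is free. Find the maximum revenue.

44

Consider every possible first cut. v[k] is the best of p[i]+v[k−i] over all sellable i≤k.
v[1] = 2
v[2] = 5
v[3] = 7  (first piece 1, then v[2]=5)
v[4] = 16
v[5] = 18  (first piece 1, then v[4]=16)
v[6] = 26
v[7] = 28  (first piece 1, then v[6]=26)
v[8] = 32  (first piece 4, then v[4]=16)
v[9] = 39
v[10] = 42  (first piece 4, then v[6]=26)
v[11] = 44  (first piece 1, then v[10]=42)
One optimal cutting: 6 + 4 + 1 → $26 + $16 + $2 = $44.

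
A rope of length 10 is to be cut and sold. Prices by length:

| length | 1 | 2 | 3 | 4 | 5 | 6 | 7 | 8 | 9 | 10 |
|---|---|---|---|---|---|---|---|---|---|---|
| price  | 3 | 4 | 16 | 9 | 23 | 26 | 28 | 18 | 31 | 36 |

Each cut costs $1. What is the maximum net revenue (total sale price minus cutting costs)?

Build v[k] bottom-up: v[k] = max over allowed piece i of (p[i] + v[k−i]) − 1 per cut.
v[1] = 3
v[2] = 5  (first piece 1, then v[1]=3)
v[3] = 16
v[4] = 18  (first piece 1, then v[3]=16)
v[5] = 23
v[6] = 31  (first piece 3, then v[3]=16)
v[7] = 33  (first piece 1, then v[6]=31)
v[8] = 38  (first piece 3, then v[5]=23)
v[9] = 46  (first piece 3, then v[6]=31)
v[10] = 48  (first piece 1, then v[9]=46)
One optimal plan: pieces 3 + 3 + 3 + 1 (3 cuts) → $51 − $3 = $48.

48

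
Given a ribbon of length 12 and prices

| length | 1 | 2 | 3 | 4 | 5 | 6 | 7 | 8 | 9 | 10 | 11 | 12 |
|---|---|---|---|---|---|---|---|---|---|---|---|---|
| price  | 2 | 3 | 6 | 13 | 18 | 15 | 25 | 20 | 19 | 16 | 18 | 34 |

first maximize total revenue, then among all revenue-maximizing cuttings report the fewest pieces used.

2

Consider every possible first cut. r[k] is the best of p[i]+r[k−i] over all sellable i≤k.
r[1] = 2
r[2] = 4  (first piece 1, then r[1]=2)
r[3] = 6  (first piece 1, then r[2]=4)
r[4] = 13
r[5] = 18
r[6] = 20  (first piece 1, then r[5]=18)
r[7] = 25
r[8] = 27  (first piece 1, then r[7]=25)
r[9] = 31  (first piece 4, then r[5]=18)
r[10] = 36  (first piece 5, then r[5]=18)
r[11] = 38  (first piece 1, then r[10]=36)
r[12] = 43  (first piece 5, then r[7]=25)
Maximum revenue is ¢43.
Now minimize piece count subject to staying optimal: for each k, pieces[k] = 1 + min over i with p[i]+r[k−i]=r[k] of pieces[k−i].
pieces[9] = 2
pieces[10] = 2
pieces[11] = 2
pieces[12] = 2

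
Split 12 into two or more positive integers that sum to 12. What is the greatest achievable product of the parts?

81

Define prod[k] = max over 1≤i<k of i · max(k−i, prod[k−i]); the inner max lets the remainder stay uncut if that's better.
prod[2] = 1×max(1,0) = 1×1 = 1
prod[3] = 1×max(2,1) = 1×2 = 2
prod[4] = 2×max(2,1) = 2×2 = 4
prod[5] = 2×max(3,2) = 2×3 = 6
prod[6] = 3×max(3,2) = 3×3 = 9
prod[7] = 2×max(5,6) = 2×6 = 12
prod[8] = 2×max(6,9) = 2×9 = 18
prod[9] = 3×max(6,9) = 3×9 = 27
prod[10] = 2×max(8,18) = 2×18 = 36
prod[11] = 2×max(9,27) = 2×27 = 54
prod[12] = 3×max(9,27) = 3×27 = 81
One optimal split: 3 + 3 + 3 + 3; product 3×3×3×3 = 81.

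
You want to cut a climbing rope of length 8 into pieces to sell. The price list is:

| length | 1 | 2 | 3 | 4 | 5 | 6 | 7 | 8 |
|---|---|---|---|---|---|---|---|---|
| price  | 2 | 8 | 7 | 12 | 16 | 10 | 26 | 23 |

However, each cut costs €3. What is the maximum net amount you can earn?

Consider every possible first cut. v[k] is the best of p[i]+v[k−i] over all sellable i≤k, charging 3 whenever i<k.
v[1] = 2
v[2] = max(2+2-3, 8+0) = 8
v[3] = max(2+8-3, 8+2-3, 7+0) = 7
v[4] = max(2+7-3, 8+8-3, 7+2-3, 12+0) = 13
v[5] = max(2+13-3, 8+7-3, 7+8-3, 12+2-3, 16+0) = 16
v[6] = max(2+16-3, 8+13-3, 7+7-3, 12+8-3, 16+2-3, 10+0) = 18
v[7] = max(2+18-3, 8+16-3, 7+13-3, …, 10+2-3, 26+0) = 26
v[8] = max(2+26-3, 8+18-3, 7+16-3, …, 26+2-3, 23+0) = 25
One optimal plan: pieces 7 + 1 (1 cut) → €28 − €3 = €25.

25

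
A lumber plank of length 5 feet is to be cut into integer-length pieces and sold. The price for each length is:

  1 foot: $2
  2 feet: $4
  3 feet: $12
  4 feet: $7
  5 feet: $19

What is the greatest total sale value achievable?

19

Build best[k] bottom-up: best[k] = max over allowed piece i of (p[i] + best[k−i]).
best[1] = 2
best[2] = max(2+2, 4+0) = 4
best[3] = max(2+4, 4+2, 12+0) = 12
best[4] = max(2+12, 4+4, 12+2, 7+0) = 14
best[5] = max(2+14, 4+12, 12+4, 7+2, 19+0) = 19
Best is to sell the whole 5-foot piece uncut for $19.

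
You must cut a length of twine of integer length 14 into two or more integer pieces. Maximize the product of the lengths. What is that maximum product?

162

Let P[k] be the best product for length k (with at least one cut). For each first piece i, the rest contributes max(k−i, P[k−i]).
Small cases: P[2]=1, P[3]=2, P[4]=4, P[5]=6, P[6]=9, P[7]=12, P[8]=18.
P[9] = 3×max(6,9) = 3×9 = 27
P[10] = 2×max(8,18) = 2×18 = 36
P[11] = 2×max(9,27) = 2×27 = 54
P[12] = 3×max(9,27) = 3×27 = 81
P[13] = 2×max(11,54) = 2×54 = 108
P[14] = 2×max(12,81) = 2×81 = 162
One optimal split: 3 + 3 + 3 + 3 + 2; product 3×3×3×3×2 = 162.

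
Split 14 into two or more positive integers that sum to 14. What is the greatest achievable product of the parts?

162

Define f[k] = max over 1≤i<k of i · max(k−i, f[k−i]); the inner max lets the remainder stay uncut if that's better.
f[2] = 1·max(1,0) = 1·1 = 1
f[3] = 1·max(2,1) = 1·2 = 2
f[4] = 2·max(2,1) = 2·2 = 4
f[5] = 2·max(3,2) = 2·3 = 6
f[6] = 3·max(3,2) = 3·3 = 9
f[7] = 2·max(5,6) = 2·6 = 12
f[8] = 2·max(6,9) = 2·9 = 18
f[9] = 3·max(6,9) = 3·9 = 27
f[10] = 2·max(8,18) = 2·18 = 36
f[11] = 2·max(9,27) = 2·27 = 54
f[12] = 3·max(9,27) = 3·27 = 81
f[13] = 2·max(11,54) = 2·54 = 108
f[14] = 2·max(12,81) = 2·81 = 162
One optimal split: 3 + 3 + 3 + 3 + 2; product 3·3·3·3·2 = 162.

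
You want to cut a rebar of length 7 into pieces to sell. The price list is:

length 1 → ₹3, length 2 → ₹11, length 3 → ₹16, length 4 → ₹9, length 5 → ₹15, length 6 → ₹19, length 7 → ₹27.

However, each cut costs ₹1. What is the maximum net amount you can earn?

36

Let v[k] be the best obtainable value from length k. For each k, try every first piece i and keep the best of price[i] + v[k−i] minus the 1 cut fee when i<k.
v[1] = 3
v[2] = 11
v[3] = 16
v[4] = 21  (first piece 2, then v[2]=11)
v[5] = 26  (first piece 2, then v[3]=16)
v[6] = 31  (first piece 2, then v[4]=21)
v[7] = 36  (first piece 2, then v[5]=26)
One optimal plan: pieces 3 + 2 + 2 (2 cuts) → ₹38 − ₹2 = ₹36.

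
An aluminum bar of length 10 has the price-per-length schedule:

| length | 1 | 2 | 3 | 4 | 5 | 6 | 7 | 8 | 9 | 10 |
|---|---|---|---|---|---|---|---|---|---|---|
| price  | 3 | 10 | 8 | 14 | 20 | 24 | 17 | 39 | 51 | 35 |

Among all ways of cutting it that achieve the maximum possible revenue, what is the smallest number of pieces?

Build r[k] bottom-up: r[k] = max over allowed piece i of (p[i] + r[k−i]).
r[1] = 3
r[2] = 10
r[3] = 13  (first piece 1, then r[2]=10)
r[4] = 20  (first piece 2, then r[2]=10)
r[5] = 23  (first piece 1, then r[4]=20)
r[6] = 30  (first piece 2, then r[4]=20)
r[7] = 33  (first piece 1, then r[6]=30)
r[8] = 40  (first piece 2, then r[6]=30)
r[9] = 51
r[10] = 54  (first piece 1, then r[9]=51)
Maximum revenue is $54.
Now minimize piece count subject to staying optimal: for each k, pieces[k] = 1 + min over i with p[i]+r[k−i]=r[k] of pieces[k−i].
pieces[7] = 4
pieces[8] = 4
pieces[9] = 1
pieces[10] = 2

2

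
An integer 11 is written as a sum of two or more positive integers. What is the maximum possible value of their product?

Fill prod[k] for k=2..11: at each k try every first piece i and multiply by the better of (k−i) uncut or prod[k−i].
Small cases: prod[2]=1, prod[3]=2.
prod[4] = 2*max(2,1) = 2*2 = 4
prod[5] = 2*max(3,2) = 2*3 = 6
prod[6] = 3*max(3,2) = 3*3 = 9
prod[7] = 2*max(5,6) = 2*6 = 12
prod[8] = 2*max(6,9) = 2*9 = 18
prod[9] = 3*max(6,9) = 3*9 = 27
prod[10] = 2*max(8,18) = 2*18 = 36
prod[11] = 2*max(9,27) = 2*27 = 54
One optimal split: 3 + 3 + 3 + 2; product 3*3*3*2 = 54.

54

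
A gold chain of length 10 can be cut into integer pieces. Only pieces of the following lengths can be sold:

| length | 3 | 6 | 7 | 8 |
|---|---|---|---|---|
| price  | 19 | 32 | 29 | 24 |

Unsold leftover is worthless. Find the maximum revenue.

Let f[k] be the best obtainable value from length k. For each k, try every first piece i and keep the best of price[i] + f[k−i].
f[1] = 0
f[2] = 0
f[3] = 19
f[4] = 19
f[5] = 19
f[6] = 38  (first piece 3, then f[3]=19)
f[7] = 38
f[8] = 38
f[9] = 57  (first piece 3, then f[6]=38)
f[10] = 57
One optimal cutting: pieces 3 + 3 + 3 with 1 inch of scrap → $57.

57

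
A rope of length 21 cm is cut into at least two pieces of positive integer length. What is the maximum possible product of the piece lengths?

2187

Fill m[k] for k=2..21: at each k try every first piece i and multiply by the better of (k−i) uncut or m[k−i].
m[2] = 1*max(1,0) = 1*1 = 1
m[3] = max(1*2, 2*1) = 2
m[4] = max(1*3, 2*2, 3*1) = 4
m[5] = max(1*4, 2*3, 3*2, 4*1) = 6
m[6] = max(1*6, 2*4, 3*3, 4*2, 5*1) = 9
m[7] = max(1*9, 2*6, 3*4, 4*3, 5*2, 6*1) = 12
m[8] = max(1*12, 2*9, 3*6, …, 6*2, 7*1) = 18
m[9] = max(1*18, 2*12, 3*9, …, 7*2, 8*1) = 27
m[10] = max(1*27, 2*18, 3*12, …, 8*2, 9*1) = 36
m[11] = max(1*36, 2*27, 3*18, …, 9*2, 10*1) = 54
m[12] = max(1*54, 2*36, 3*27, …, 10*2, 11*1) = 81
m[13] = max(1*81, 2*54, 3*36, …, 11*2, 12*1) = 108
m[14] = max(1*108, 2*81, 3*54, …, 12*2, 13*1) = 162
m[15] = max(1*162, 2*108, 3*81, …, 13*2, 14*1) = 243
m[16] = max(1*243, 2*162, 3*108, …, 14*2, 15*1) = 324
m[17] = max(1*324, 2*243, 3*162, …, 15*2, 16*1) = 486
m[18] = max(1*486, 2*324, 3*243, …, 16*2, 17*1) = 729
m[19] = max(1*729, 2*486, 3*324, …, 17*2, 18*1) = 972
m[20] = max(1*972, 2*729, 3*486, …, 18*2, 19*1) = 1458
m[21] = max(1*1458, 2*972, 3*729, …, 19*2, 20*1) = 2187
One optimal split: 3 + 3 + 3 + 3 + 3 + 3 + 3; product 3*3*3*3*3*3*3 = 2187.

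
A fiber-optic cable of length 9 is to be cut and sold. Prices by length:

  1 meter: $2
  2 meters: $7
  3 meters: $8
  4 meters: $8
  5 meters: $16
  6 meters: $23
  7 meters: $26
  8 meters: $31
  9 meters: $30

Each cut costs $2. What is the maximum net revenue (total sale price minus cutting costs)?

Consider every possible first cut. r[k] is the best of p[i]+r[k−i] over all sellable i≤k, charging 2 whenever i<k.
r[1] = 2
r[2] = max(2+2-2, 7+0) = 7
r[3] = max(2+7-2, 7+2-2, 8+0) = 8
r[4] = max(2+8-2, 7+7-2, 8+2-2, 8+0) = 12
r[5] = max(2+12-2, 7+8-2, 8+7-2, 8+2-2, 16+0) = 16
r[6] = max(2+16-2, 7+12-2, 8+8-2, 8+7-2, 16+2-2, 23+0) = 23
r[7] = max(2+23-2, 7+16-2, 8+12-2, …, 23+2-2, 26+0) = 26
r[8] = max(2+26-2, 7+23-2, 8+16-2, …, 26+2-2, 31+0) = 31
r[9] = max(2+31-2, 7+26-2, 8+23-2, …, 31+2-2, 30+0) = 31
One optimal plan: pieces 8 + 1 (1 cut) → $33 − $2 = $31.

31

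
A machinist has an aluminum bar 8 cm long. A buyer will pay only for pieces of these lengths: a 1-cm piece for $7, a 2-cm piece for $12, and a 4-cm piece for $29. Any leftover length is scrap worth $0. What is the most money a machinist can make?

58

Build r[k] bottom-up: r[k] = max over allowed piece i of (p[i] + r[k−i]).
r[1] = 7
r[2] = 14  (first piece 1, then r[1]=7)
r[3] = 21  (first piece 1, then r[2]=14)
r[4] = 29
r[5] = 36  (first piece 1, then r[4]=29)
r[6] = 43  (first piece 1, then r[5]=36)
r[7] = 50  (first piece 1, then r[6]=43)
r[8] = 58  (first piece 4, then r[4]=29)
One optimal cutting: 4 + 4 → $58.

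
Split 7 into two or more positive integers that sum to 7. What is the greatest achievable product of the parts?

12

Fill prod[k] for k=2..7: at each k try every first piece i and multiply by the better of (k−i) uncut or prod[k−i].
Small cases: prod[2]=1.
prod[3] = 1×max(2,1) = 1×2 = 2
prod[4] = 2×max(2,1) = 2×2 = 4
prod[5] = 2×max(3,2) = 2×3 = 6
prod[6] = 3×max(3,2) = 3×3 = 9
prod[7] = 2×max(5,6) = 2×6 = 12
One optimal split: 3 + 2 + 2; product 3×2×2 = 12.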